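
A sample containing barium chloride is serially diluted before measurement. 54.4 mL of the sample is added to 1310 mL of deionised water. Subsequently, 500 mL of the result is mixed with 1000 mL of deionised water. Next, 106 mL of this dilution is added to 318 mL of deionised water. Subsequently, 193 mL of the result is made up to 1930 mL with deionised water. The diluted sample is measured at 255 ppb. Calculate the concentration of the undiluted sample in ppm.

Overall dilution factor = 25.08 × 3 × 4 × 10 = 3010.
Original = 255 ppb × 3010 = 7.67 × 10⁵ ppb = 767 ppm.

767 ppm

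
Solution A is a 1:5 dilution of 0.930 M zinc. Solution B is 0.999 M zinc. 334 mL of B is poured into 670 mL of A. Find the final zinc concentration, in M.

C_A = 0.930 M / 5 = 0.186 M.
C_mix = (C_A·V_A + C_B·V_B)/(V_A + V_B) = (0.186×670 + 0.999×334) / 1004 = 0.456 M.

0.456 M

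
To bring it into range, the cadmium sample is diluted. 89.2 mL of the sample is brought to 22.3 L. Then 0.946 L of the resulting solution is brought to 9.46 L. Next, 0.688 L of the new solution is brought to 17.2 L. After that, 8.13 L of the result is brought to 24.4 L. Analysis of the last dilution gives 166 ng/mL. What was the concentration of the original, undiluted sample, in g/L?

Overall dilution factor = 250 × 10 × 25 × 3.001 = 1.88 × 10⁵.
Original = 166 ng/mL × 1.88 × 10⁵ = 3.11 × 10⁷ ng/mL = 31.1 g/L.

31.1 g/L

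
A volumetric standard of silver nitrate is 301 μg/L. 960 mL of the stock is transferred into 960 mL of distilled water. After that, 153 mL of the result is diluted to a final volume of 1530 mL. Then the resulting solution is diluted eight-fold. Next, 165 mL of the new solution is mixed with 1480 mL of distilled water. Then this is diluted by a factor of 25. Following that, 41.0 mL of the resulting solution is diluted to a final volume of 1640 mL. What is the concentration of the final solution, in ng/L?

0.189 ng/L

Overall dilution factor = 2 × 10 × 8 × 9.970 × 25 × 40 = 1.60 × 10⁶.
301 μg/L / 1.60 × 10⁶ = 1.89 × 10⁻⁴ μg/L = 0.189 ng/L.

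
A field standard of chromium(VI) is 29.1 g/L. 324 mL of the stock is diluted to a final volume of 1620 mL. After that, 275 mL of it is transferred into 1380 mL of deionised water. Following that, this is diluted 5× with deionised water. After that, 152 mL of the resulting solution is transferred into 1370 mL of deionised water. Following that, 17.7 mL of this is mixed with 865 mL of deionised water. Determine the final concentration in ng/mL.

387 ng/mL

Overall dilution factor = 5 × 6.018 × 5 × 10.01 × 49.87 = 7.51 × 10⁴.
29.1 g/L / 7.51 × 10⁴ = 3.87 × 10⁻⁴ g/L = 387 ng/mL.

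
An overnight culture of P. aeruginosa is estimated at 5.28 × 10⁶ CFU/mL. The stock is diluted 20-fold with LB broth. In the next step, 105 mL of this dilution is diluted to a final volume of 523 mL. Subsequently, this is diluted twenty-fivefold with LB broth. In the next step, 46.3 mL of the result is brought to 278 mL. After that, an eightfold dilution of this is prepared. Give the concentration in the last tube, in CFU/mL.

Overall dilution factor = 20 × 4.981 × 25 × 6.004 × 8 = 1.20 × 10⁵.
5.28 × 10⁶ CFU/mL / 1.20 × 10⁵ = 44.1 CFU/mL.

44.1 CFU/mL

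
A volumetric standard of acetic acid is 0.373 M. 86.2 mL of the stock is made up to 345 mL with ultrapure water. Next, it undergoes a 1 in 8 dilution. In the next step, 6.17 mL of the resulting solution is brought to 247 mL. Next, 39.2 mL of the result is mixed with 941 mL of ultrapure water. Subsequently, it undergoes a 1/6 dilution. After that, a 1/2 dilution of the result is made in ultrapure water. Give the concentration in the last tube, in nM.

970 nM

Overall dilution factor = 4.002 × 8 × 40.03 × 25.01 × 6 × 2 = 3.85 × 10⁵.
0.373 M / 3.85 × 10⁵ = 9.70 × 10⁻⁷ M = 970 nM.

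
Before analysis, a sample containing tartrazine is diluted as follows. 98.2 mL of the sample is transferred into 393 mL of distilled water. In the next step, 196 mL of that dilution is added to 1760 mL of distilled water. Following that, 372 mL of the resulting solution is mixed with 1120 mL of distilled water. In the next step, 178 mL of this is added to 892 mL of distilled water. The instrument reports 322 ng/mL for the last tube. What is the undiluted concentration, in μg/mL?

Overall dilution factor = 5.002 × 9.980 × 4.011 × 6.011 = 1204.
Original = 322 ng/mL × 1204 = 3.88 × 10⁵ ng/mL = 388 μg/mL.

388 μg/mL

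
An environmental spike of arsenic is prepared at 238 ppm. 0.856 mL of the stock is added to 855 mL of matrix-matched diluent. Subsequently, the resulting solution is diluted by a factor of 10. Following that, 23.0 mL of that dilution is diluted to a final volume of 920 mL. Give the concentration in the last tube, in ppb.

0.595 ppb

Overall dilution factor = 999.8 × 10 × 40 = 4.00 × 10⁵.
238 ppm / 4.00 × 10⁵ = 5.95 × 10⁻⁴ ppm = 0.595 ppb.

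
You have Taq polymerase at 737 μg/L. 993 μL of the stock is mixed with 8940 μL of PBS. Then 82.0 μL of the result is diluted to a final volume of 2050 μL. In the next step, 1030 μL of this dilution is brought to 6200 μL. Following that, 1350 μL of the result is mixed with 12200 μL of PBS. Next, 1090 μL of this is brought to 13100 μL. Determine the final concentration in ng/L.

Overall dilution factor = 10.00 × 25 × 6.019 × 10.04 × 12.02 = 1.82 × 10⁵.
737 μg/L / 1.82 × 10⁵ = 4.06 × 10⁻³ μg/L = 4.06 ng/L.

4.06 ng/L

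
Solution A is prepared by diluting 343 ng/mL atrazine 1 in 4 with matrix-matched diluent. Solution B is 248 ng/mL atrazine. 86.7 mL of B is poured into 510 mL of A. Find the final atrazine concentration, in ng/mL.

C_A = 343 ng/mL / 4 = 85.8 ng/mL.
C_mix = (C_A·V_A + C_B·V_B)/(V_A + V_B) = (85.8×510 + 248×86.7) / 596.7 = 109 ng/mL.

109 ng/mL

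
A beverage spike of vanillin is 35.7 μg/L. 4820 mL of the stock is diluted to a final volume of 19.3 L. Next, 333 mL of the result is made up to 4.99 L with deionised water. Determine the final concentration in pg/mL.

595 pg/mL

Overall dilution factor = 4.004 × 14.98 = 60.0.
35.7 μg/L / 60.0 = 0.595 μg/L = 595 pg/mL.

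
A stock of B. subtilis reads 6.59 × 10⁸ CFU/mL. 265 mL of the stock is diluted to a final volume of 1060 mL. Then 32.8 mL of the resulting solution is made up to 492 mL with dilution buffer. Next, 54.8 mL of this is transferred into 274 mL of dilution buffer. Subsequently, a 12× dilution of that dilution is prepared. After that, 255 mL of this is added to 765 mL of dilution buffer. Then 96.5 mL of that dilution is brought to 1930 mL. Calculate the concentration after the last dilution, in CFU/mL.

Overall dilution factor = 4 × 15 × 6 × 12 × 4 × 20 = 3.46 × 10⁵.
6.59 × 10⁸ CFU/mL / 3.46 × 10⁵ = 1910 CFU/mL.

1910 CFU/mL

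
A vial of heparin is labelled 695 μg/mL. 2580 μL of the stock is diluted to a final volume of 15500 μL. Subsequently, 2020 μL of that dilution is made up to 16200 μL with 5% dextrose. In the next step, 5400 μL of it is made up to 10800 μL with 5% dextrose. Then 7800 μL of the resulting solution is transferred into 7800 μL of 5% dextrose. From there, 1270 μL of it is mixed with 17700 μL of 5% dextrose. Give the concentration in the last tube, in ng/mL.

241 ng/mL

Overall dilution factor = 6.008 × 8.020 × 2 × 2 × 14.94 = 2879.
695 μg/mL / 2879 = 0.241 μg/mL = 241 ng/mL.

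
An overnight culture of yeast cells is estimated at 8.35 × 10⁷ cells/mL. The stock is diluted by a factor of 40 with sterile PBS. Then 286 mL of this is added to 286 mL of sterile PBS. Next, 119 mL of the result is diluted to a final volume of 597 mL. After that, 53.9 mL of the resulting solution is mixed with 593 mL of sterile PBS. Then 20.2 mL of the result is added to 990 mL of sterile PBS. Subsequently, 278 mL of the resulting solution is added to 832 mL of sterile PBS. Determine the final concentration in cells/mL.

Overall dilution factor = 40 × 2 × 5.017 × 12.00 × 50.01 × 3.993 = 9.62 × 10⁵.
8.35 × 10⁷ cells/mL / 9.62 × 10⁵ = 86.8 cells/mL.

86.8 cells/mL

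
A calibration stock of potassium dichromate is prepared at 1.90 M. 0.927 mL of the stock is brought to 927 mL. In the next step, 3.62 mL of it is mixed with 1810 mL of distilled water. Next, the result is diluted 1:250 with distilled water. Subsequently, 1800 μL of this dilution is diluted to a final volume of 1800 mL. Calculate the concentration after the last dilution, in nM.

Overall dilution factor = 1000 × 501 × 250 × 1000 = 1.25 × 10¹¹.
1.90 M / 1.25 × 10¹¹ = 1.52 × 10⁻¹¹ M = 0.0152 nM.

0.0152 nM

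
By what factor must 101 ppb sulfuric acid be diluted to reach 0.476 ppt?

2.12 × 10⁵

Factor = C₀/C_target = 101 ppb / 0.476 ppt = 2.12 × 10⁵.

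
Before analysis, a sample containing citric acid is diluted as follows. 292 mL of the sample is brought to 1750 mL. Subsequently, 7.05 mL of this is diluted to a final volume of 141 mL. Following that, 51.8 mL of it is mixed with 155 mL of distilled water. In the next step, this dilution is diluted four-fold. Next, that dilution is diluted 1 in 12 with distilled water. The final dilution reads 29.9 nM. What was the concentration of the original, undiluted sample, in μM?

687 μM

Overall dilution factor = 5.993 × 20 × 3.992 × 4 × 12 = 2.30 × 10⁴.
Original = 29.9 nM × 2.30 × 10⁴ = 6.87 × 10⁵ nM = 687 μM.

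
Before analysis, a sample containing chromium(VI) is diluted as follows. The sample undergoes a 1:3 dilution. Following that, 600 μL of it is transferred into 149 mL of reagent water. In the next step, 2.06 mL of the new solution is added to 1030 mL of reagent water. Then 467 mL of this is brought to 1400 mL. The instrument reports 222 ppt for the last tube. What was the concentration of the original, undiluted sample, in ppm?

249 ppm

Overall dilution factor = 3 × 249.3 × 501 × 2.998 = 1.12 × 10⁶.
Original = 222 ppt × 1.12 × 10⁶ = 2.49 × 10⁸ ppt = 249 ppm.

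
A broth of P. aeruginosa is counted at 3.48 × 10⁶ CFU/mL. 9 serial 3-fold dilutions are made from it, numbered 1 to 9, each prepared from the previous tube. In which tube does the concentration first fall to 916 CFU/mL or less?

Tube n has concentration 3.48 × 10⁶ CFU/mL / 3ⁿ.
Need 3ⁿ ≥ 3.48 × 10⁶ CFU/mL / 916 CFU/mL = 3799, so n ≥ 7.50.
First such tube: n = 8.

tube 8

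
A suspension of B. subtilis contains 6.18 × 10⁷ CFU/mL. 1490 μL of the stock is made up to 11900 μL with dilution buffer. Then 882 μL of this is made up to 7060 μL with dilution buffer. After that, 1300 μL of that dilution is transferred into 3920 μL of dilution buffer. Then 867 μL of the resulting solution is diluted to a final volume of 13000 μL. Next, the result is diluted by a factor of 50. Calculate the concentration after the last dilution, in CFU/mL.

Overall dilution factor = 7.987 × 8.005 × 4.015 × 14.99 × 50 = 1.92 × 10⁵.
6.18 × 10⁷ CFU/mL / 1.92 × 10⁵ = 321 CFU/mL.

321 CFU/mL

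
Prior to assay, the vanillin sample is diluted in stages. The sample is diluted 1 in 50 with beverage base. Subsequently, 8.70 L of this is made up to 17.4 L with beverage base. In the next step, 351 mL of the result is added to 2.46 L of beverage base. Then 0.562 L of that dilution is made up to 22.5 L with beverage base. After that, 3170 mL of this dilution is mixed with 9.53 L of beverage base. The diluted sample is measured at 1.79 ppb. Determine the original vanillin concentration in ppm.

Overall dilution factor = 50 × 2 × 8.009 × 40.04 × 4.006 = 1.28 × 10⁵.
Original = 1.79 ppb × 1.28 × 10⁵ = 2.30 × 10⁵ ppb = 230 ppm.

230 ppm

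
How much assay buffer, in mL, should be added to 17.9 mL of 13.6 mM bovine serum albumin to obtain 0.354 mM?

670 mL

V₂ = C₁V₁/C₂ = 13.6 × 17.9 / 0.354 = 688 mL.
Diluent to add = V₂ − V₁ = 688 − 17.9 = 670 mL.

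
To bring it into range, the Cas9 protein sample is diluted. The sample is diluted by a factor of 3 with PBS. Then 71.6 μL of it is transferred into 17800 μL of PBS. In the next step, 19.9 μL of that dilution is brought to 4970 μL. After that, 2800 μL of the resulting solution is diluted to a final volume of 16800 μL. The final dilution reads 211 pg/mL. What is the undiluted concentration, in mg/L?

237 mg/L

Overall dilution factor = 3 × 249.6 × 249.7 × 6 = 1.12 × 10⁶.
Original = 211 pg/mL × 1.12 × 10⁶ = 2.37 × 10⁸ pg/mL = 237 mg/L.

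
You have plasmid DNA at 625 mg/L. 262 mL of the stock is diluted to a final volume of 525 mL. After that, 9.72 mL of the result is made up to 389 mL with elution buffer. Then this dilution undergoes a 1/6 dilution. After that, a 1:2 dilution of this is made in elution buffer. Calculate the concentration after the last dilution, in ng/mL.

649 ng/mL

Overall dilution factor = 2.004 × 40.02 × 6 × 2 = 962.
625 mg/L / 962 = 0.649 mg/L = 649 ng/mL.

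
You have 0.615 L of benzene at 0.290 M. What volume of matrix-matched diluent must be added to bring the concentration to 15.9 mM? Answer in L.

15.9 mM = 0.0159 M.
V₂ = C₁V₁/C₂ = 0.290 × 0.615 / 0.0159 = 11.2 L.
Diluent to add = V₂ − V₁ = 11.2 − 0.615 = 10.6 L.

10.6 L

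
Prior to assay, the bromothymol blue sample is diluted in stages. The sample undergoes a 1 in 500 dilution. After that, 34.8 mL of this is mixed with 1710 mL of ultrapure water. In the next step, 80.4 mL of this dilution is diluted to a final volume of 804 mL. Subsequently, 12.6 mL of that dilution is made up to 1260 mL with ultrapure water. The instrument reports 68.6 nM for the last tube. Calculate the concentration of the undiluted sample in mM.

Overall dilution factor = 500 × 50.14 × 10 × 100 = 2.51 × 10⁷.
Original = 68.6 nM × 2.51 × 10⁷ = 1.72 × 10⁹ nM = 1720 mM.

1720 mM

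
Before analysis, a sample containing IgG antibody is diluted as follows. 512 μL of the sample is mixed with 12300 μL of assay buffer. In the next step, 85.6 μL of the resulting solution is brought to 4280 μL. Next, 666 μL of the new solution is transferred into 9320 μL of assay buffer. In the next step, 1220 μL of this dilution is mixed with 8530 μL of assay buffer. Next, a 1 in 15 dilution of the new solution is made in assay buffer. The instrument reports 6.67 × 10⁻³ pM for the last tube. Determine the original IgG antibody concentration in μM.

0.0150 μM

Overall dilution factor = 25.02 × 50 × 14.99 × 7.992 × 15 = 2.25 × 10⁶.
Original = 6.67 × 10⁻³ pM × 2.25 × 10⁶ = 1.50 × 10⁴ pM = 0.0150 μM.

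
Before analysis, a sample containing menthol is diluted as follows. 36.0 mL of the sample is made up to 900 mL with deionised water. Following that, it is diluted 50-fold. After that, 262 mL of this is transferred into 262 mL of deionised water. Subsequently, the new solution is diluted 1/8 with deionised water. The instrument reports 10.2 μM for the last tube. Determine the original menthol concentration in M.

Overall dilution factor = 25 × 50 × 2 × 8 = 2.00 × 10⁴.
Original = 10.2 μM × 2.00 × 10⁴ = 2.04 × 10⁵ μM = 0.204 M.

0.204 M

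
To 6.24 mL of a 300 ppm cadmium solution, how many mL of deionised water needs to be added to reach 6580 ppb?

6580 ppb = 6.58 ppm.
V₂ = C₁V₁/C₂ = 300 × 6.24 / 6.58 = 284 mL.
Diluent to add = V₂ − V₁ = 284 − 6.24 = 278 mL.

278 mL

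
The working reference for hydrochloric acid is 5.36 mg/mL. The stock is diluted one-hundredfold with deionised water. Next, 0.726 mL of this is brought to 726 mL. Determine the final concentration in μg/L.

Overall dilution factor = 100 × 1000 = 1.00 × 10⁵.
5.36 mg/mL / 1.00 × 10⁵ = 5.36 × 10⁻⁵ mg/mL = 53.6 μg/L.

53.6 μg/L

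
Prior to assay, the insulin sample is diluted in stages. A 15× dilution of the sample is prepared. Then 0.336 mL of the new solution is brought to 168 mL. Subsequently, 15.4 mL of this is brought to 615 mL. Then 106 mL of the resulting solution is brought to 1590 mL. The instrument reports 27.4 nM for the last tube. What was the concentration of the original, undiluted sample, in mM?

123 mM

Overall dilution factor = 15 × 500 × 39.94 × 15 = 4.49 × 10⁶.
Original = 27.4 nM × 4.49 × 10⁶ = 1.23 × 10⁸ nM = 123 mM.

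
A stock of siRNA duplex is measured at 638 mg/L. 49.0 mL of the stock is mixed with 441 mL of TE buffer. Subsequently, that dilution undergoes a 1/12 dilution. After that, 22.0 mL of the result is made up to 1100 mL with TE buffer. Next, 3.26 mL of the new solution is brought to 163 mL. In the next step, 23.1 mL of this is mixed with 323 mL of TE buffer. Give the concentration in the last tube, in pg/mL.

Overall dilution factor = 10 × 12 × 50 × 50 × 14.98 = 4.49 × 10⁶.
638 mg/L / 4.49 × 10⁶ = 1.42 × 10⁻⁴ mg/L = 142 pg/mL.

142 pg/mL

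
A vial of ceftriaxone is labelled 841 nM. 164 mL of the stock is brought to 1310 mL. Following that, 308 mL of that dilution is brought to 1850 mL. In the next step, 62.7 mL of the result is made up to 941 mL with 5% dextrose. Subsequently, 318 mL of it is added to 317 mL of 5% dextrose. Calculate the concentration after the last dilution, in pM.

585 pM

Overall dilution factor = 7.988 × 6.006 × 15.01 × 1.997 = 1438.
841 nM / 1438 = 0.585 nM = 585 pM.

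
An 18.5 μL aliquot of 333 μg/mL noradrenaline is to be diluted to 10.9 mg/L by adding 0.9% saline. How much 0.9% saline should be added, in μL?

547 μL

10.9 mg/L = 10.9 μg/mL.
V₂ = C₁V₁/C₂ = 333 × 18.5 / 10.9 = 565 μL.
Diluent to add = V₂ − V₁ = 565 − 18.5 = 547 μL.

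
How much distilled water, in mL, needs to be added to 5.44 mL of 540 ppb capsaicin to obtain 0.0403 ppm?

0.0403 ppm = 40.3 ppb.
V₂ = C₁V₁/C₂ = 540 × 5.44 / 40.3 = 72.9 mL.
Diluent to add = V₂ − V₁ = 72.9 − 5.44 = 67.5 mL.

67.5 mL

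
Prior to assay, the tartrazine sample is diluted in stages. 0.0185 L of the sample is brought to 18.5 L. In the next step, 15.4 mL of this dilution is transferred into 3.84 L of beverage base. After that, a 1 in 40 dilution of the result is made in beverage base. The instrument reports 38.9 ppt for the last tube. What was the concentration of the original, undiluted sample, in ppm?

390 ppm

Overall dilution factor = 1000 × 250.4 × 40 = 1.00 × 10⁷.
Original = 38.9 ppt × 1.00 × 10⁷ = 3.90 × 10⁸ ppt = 390 ppm.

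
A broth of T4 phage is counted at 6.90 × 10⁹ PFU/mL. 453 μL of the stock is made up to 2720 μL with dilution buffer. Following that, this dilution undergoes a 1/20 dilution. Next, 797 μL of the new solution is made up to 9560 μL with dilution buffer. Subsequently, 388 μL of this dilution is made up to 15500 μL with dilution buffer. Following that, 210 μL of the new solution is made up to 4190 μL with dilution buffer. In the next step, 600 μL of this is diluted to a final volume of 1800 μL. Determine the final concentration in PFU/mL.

2000 PFU/mL

Overall dilution factor = 6.004 × 20 × 11.99 × 39.95 × 19.95 × 3 = 3.44 × 10⁶.
6.90 × 10⁹ PFU/mL / 3.44 × 10⁶ = 2000 PFU/mL.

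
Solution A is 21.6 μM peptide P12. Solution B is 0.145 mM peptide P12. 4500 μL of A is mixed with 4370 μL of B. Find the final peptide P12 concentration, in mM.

0.0824 mM

C_B = 0.145 mM = 145 μM.
C_mix = (C_A·V_A + C_B·V_B)/(V_A + V_B) = (21.6×4500 + 145×4370) / 8870 = 82.4 μM = 0.0824 mM.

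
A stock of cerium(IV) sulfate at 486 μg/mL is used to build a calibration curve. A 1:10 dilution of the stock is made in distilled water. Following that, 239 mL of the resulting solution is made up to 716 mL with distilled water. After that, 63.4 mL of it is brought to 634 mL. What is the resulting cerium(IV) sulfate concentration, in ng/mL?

1620 ng/mL

Overall dilution factor = 10 × 2.996 × 10 = 300.
486 μg/mL / 300 = 1.62 μg/mL = 1620 ng/mL.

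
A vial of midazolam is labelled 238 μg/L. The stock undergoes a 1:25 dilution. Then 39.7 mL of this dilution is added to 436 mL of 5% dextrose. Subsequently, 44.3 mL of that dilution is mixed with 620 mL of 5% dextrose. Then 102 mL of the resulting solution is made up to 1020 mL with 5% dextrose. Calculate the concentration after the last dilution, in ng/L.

5.30 ng/L

Overall dilution factor = 25 × 11.98 × 15.00 × 10 = 4.49 × 10⁴.
238 μg/L / 4.49 × 10⁴ = 5.30 × 10⁻³ μg/L = 5.30 ng/L.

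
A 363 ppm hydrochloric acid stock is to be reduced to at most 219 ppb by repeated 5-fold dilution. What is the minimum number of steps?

Need 5ⁿ ≥ 1658, so n ≥ log(1658)/log(5) = 4.61.
Minimum whole steps: n = 5.

5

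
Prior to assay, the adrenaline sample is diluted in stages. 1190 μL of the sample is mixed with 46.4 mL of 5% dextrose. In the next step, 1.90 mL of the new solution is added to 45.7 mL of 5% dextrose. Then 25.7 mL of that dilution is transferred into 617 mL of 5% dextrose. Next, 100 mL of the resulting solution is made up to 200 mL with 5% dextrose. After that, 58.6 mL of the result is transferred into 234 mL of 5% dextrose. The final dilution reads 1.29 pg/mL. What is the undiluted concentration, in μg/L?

Overall dilution factor = 39.99 × 25.05 × 25.01 × 2 × 4.993 = 2.50 × 10⁵.
Original = 1.29 pg/mL × 2.50 × 10⁵ = 3.23 × 10⁵ pg/mL = 323 μg/L.

323 μg/L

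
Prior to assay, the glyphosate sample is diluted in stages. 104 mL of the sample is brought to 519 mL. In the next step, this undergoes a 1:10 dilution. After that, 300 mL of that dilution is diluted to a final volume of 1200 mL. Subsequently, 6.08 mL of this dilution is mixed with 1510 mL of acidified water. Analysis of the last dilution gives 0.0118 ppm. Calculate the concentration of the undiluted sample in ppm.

Overall dilution factor = 4.990 × 10 × 4 × 249.4 = 4.98 × 10⁴.
Original = 0.0118 ppm × 4.98 × 10⁴ = 587 ppm.

587 ppm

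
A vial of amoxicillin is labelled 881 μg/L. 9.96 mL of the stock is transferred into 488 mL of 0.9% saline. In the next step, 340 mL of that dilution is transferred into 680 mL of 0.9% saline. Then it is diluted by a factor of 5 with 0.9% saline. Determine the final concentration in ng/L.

1170 ng/L

Overall dilution factor = 50.00 × 3 × 5 = 750.
881 μg/L / 750 = 1.17 μg/L = 1170 ng/L.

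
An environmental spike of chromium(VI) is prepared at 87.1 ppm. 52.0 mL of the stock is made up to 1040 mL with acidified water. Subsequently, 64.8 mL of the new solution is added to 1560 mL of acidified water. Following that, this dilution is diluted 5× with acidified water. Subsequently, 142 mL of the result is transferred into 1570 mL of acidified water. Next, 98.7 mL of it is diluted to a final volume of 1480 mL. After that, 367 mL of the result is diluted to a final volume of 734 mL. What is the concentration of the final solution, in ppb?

0.0961 ppb

Overall dilution factor = 20 × 25.07 × 5 × 12.06 × 14.99 × 2 = 9.07 × 10⁵.
87.1 ppm / 9.07 × 10⁵ = 9.61 × 10⁻⁵ ppm = 0.0961 ppb.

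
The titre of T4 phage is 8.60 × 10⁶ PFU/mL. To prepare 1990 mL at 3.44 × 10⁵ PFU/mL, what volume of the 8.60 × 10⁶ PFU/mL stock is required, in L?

V₁ = C₂V₂/C₁ = 3.44 × 10⁵ × 1990 / 8.60 × 10⁶ = 79.6 mL = 0.0796 L.

0.0796 L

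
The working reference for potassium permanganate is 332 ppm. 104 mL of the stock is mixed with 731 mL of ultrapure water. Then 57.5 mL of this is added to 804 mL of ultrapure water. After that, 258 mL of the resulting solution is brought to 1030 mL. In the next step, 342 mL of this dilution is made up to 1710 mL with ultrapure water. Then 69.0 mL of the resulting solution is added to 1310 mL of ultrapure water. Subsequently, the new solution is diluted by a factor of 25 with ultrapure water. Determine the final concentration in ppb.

0.277 ppb

Overall dilution factor = 8.029 × 14.98 × 3.992 × 5 × 19.99 × 25 = 1.20 × 10⁶.
332 ppm / 1.20 × 10⁶ = 2.77 × 10⁻⁴ ppm = 0.277 ppb.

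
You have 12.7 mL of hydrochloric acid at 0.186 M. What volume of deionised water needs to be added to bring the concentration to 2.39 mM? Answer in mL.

976 mL

2.39 mM = 2.39 × 10⁻³ M.
V₂ = C₁V₁/C₂ = 0.186 × 12.7 / 2.39 × 10⁻³ = 988 mL.
Diluent to add = V₂ − V₁ = 988 − 12.7 = 976 mL.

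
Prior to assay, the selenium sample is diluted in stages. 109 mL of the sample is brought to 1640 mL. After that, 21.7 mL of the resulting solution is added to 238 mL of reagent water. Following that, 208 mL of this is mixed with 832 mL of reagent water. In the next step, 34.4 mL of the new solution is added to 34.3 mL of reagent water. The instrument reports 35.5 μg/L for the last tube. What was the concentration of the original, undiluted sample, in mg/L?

Overall dilution factor = 15.05 × 11.97 × 5 × 1.997 = 1798.
Original = 35.5 μg/L × 1798 = 6.38 × 10⁴ μg/L = 63.8 mg/L.

63.8 mg/L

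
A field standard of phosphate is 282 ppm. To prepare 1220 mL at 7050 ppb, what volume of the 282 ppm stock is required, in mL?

30.5 mL

7050 ppb = 7.05 ppm.
V₁ = C₂V₂/C₁ = 7.05 × 1220 / 282 = 30.5 mL.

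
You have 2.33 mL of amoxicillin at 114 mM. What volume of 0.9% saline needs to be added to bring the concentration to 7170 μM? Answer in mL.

34.7 mL

7170 μM = 7.17 mM.
V₂ = C₁V₁/C₂ = 114 × 2.33 / 7.17 = 37.0 mL.
Diluent to add = V₂ − V₁ = 37.0 − 2.33 = 34.7 mL.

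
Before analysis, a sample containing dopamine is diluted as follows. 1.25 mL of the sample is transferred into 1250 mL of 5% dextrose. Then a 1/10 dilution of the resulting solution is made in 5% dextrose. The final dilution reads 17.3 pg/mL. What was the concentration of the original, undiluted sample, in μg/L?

Overall dilution factor = 1001 × 10 = 1.00 × 10⁴.
Original = 17.3 pg/mL × 1.00 × 10⁴ = 1.73 × 10⁵ pg/mL = 173 μg/L.

173 μg/L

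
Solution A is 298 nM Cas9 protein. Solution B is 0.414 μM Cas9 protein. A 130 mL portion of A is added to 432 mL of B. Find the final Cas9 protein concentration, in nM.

387 nM

C_B = 0.414 μM = 414 nM.
C_mix = (C_A·V_A + C_B·V_B)/(V_A + V_B) = (298×130 + 414×432) / 562.0 = 387 nM.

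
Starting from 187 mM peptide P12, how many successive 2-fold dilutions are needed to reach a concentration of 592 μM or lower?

Need 2ⁿ ≥ 316, so n ≥ log(316)/log(2) = 8.30.
Minimum whole steps: n = 9.

9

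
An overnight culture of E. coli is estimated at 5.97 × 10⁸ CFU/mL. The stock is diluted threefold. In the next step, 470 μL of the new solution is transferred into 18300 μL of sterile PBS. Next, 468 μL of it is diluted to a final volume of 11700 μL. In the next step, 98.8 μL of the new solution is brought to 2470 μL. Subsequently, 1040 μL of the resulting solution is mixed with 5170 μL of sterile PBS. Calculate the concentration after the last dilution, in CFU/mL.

1340 CFU/mL

Overall dilution factor = 3 × 39.94 × 25 × 25 × 5.971 = 4.47 × 10⁵.
5.97 × 10⁸ CFU/mL / 4.47 × 10⁵ = 1340 CFU/mL.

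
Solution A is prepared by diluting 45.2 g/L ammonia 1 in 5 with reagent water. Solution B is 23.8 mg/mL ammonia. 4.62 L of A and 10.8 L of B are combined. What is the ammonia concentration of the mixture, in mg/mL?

C_A = 45.2 g/L / 5 = 9.04 g/L.
C_B = 23.8 mg/mL = 23.8 g/L.
C_mix = (C_A·V_A + C_B·V_B)/(V_A + V_B) = (9.04×4.62 + 23.8×10.8) / 15.42 = 19.4 g/L = 19.4 mg/mL.

19.4 mg/mL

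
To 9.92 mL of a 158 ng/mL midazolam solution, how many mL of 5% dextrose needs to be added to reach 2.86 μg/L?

538 mL

2.86 μg/L = 2.86 ng/mL.
V₂ = C₁V₁/C₂ = 158 × 9.92 / 2.86 = 548 mL.
Diluent to add = V₂ − V₁ = 548 − 9.92 = 538 mL.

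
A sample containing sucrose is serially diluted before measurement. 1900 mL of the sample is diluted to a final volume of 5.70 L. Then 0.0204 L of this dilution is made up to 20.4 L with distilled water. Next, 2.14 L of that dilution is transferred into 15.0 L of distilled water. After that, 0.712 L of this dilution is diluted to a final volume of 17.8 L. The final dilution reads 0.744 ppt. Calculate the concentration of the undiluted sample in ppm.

0.447 ppm

Overall dilution factor = 3 × 1000 × 8.009 × 25 = 6.01 × 10⁵.
Original = 0.744 ppt × 6.01 × 10⁵ = 4.47 × 10⁵ ppt = 0.447 ppm.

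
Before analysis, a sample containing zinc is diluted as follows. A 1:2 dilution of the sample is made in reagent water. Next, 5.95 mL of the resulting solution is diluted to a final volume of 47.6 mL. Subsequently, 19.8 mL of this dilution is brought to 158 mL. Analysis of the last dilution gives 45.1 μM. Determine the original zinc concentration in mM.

5.76 mM

Overall dilution factor = 2 × 8 × 7.980 = 128.
Original = 45.1 μM × 128 = 5758 μM = 5.76 mM.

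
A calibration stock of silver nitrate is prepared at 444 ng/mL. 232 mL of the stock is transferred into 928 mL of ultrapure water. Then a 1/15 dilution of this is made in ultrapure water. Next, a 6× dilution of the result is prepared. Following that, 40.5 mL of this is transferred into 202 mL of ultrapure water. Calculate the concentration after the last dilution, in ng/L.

165 ng/L

Overall dilution factor = 5 × 15 × 6 × 5.988 = 2694.
444 ng/mL / 2694 = 0.165 ng/mL = 165 ng/L.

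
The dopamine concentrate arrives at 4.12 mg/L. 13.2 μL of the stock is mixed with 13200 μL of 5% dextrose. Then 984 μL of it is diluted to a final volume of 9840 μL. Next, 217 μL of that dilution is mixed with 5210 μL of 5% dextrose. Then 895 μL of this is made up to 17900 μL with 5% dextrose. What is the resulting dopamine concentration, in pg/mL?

Overall dilution factor = 1001 × 10 × 25.01 × 20 = 5.01 × 10⁶.
4.12 mg/L / 5.01 × 10⁶ = 8.23 × 10⁻⁷ mg/L = 0.823 pg/mL.

0.823 pg/mL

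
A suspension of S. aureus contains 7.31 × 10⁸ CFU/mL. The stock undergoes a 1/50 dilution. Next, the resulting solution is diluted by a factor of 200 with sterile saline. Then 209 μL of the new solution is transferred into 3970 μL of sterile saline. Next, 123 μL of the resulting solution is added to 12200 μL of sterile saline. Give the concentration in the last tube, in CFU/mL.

Overall dilution factor = 50 × 200 × 20.00 × 100.2 = 2.00 × 10⁷.
7.31 × 10⁸ CFU/mL / 2.00 × 10⁷ = 36.5 CFU/mL.

36.5 CFU/mL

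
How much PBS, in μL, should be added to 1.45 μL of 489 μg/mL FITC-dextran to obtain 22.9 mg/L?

29.5 μL

22.9 mg/L = 22.9 μg/mL.
V₂ = C₁V₁/C₂ = 489 × 1.45 / 22.9 = 31.0 μL.
Diluent to add = V₂ − V₁ = 31.0 − 1.45 = 29.5 μL.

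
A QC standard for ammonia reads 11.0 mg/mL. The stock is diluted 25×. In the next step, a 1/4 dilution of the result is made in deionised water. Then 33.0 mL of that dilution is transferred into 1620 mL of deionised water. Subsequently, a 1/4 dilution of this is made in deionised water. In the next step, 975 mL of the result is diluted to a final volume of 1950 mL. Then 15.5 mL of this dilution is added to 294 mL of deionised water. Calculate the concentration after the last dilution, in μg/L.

13.7 μg/L

Overall dilution factor = 25 × 4 × 50.09 × 4 × 2 × 19.97 = 8.00 × 10⁵.
11.0 mg/mL / 8.00 × 10⁵ = 1.37 × 10⁻⁵ mg/mL = 13.7 μg/L.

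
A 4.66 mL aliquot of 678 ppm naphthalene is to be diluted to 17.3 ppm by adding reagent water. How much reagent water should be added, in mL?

178 mL

V₂ = C₁V₁/C₂ = 678 × 4.66 / 17.3 = 183 mL.
Diluent to add = V₂ − V₁ = 183 − 4.66 = 178 mL.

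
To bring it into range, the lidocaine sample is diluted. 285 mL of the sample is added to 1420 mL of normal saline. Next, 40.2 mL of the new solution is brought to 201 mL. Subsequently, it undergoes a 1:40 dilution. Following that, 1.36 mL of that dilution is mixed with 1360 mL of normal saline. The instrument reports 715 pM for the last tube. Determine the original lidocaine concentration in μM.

856 μM

Overall dilution factor = 5.982 × 5 × 40 × 1001 = 1.20 × 10⁶.
Original = 715 pM × 1.20 × 10⁶ = 8.56 × 10⁸ pM = 856 μM.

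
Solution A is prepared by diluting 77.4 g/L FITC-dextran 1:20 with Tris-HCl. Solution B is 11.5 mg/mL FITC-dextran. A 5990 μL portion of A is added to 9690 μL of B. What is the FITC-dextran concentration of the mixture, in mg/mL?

C_A = 77.4 g/L / 20 = 3.87 g/L.
C_B = 11.5 mg/mL = 11.5 g/L.
C_mix = (C_A·V_A + C_B·V_B)/(V_A + V_B) = (3.87×5990 + 11.5×9690) / 15680 = 8.59 g/L = 8.59 mg/mL.

8.59 mg/mL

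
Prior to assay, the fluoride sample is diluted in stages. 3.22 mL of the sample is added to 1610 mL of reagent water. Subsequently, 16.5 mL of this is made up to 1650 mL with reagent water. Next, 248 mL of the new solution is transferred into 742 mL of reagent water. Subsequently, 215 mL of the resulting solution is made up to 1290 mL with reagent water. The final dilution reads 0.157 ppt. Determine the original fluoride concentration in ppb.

Overall dilution factor = 501 × 100 × 3.992 × 6 = 1.20 × 10⁶.
Original = 0.157 ppt × 1.20 × 10⁶ = 1.88 × 10⁵ ppt = 188 ppb.

188 ppb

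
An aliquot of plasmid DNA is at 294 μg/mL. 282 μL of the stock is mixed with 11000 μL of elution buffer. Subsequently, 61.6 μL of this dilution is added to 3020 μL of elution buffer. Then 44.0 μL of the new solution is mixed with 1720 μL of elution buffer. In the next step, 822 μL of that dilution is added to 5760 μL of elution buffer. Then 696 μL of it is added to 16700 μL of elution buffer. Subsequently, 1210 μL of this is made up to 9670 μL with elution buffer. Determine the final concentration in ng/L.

Overall dilution factor = 40.01 × 50.03 × 40.09 × 8.007 × 24.99 × 7.992 = 1.28 × 10⁸.
294 μg/mL / 1.28 × 10⁸ = 2.29 × 10⁻⁶ μg/mL = 2.29 ng/L.

2.29 ng/L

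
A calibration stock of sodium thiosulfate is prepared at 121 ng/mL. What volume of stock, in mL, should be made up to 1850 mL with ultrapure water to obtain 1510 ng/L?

23.1 mL

1510 ng/L = 1.51 ng/mL.
V₁ = C₂V₂/C₁ = 1.51 × 1850 / 121 = 23.1 mL.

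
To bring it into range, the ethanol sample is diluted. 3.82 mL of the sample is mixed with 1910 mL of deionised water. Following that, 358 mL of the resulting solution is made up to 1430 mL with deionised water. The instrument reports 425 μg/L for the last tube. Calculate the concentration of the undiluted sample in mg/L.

Overall dilution factor = 501 × 3.994 = 2001.
Original = 425 μg/L × 2001 = 8.51 × 10⁵ μg/L = 851 mg/L.

851 mg/L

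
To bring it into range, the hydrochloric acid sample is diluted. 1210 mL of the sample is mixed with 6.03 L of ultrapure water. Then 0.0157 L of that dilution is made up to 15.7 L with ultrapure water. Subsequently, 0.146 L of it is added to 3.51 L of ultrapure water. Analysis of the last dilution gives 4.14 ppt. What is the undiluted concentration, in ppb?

620 ppb

Overall dilution factor = 5.983 × 1000 × 25.04 = 1.50 × 10⁵.
Original = 4.14 ppt × 1.50 × 10⁵ = 6.20 × 10⁵ ppt = 620 ppb.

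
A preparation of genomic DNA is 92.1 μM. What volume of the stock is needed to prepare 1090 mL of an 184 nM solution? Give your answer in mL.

2.18 mL

184 nM = 0.184 μM.
V₁ = C₂V₂/C₁ = 0.184 × 1090 / 92.1 = 2.18 mL.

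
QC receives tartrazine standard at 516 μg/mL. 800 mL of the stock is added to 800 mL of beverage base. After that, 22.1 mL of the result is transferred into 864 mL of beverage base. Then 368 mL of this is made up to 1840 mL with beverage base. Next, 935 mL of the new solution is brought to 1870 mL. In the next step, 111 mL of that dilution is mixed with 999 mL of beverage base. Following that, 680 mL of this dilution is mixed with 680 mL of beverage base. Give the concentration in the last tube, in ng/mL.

Overall dilution factor = 2 × 40.10 × 5 × 2 × 10 × 2 = 1.60 × 10⁴.
516 μg/mL / 1.60 × 10⁴ = 0.0322 μg/mL = 32.2 ng/mL.

32.2 ng/mL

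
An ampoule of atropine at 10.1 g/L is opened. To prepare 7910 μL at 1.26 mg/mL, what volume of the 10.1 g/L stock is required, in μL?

987 μL

1.26 mg/mL = 1.26 g/L.
V₁ = C₂V₂/C₁ = 1.26 × 7910 / 10.1 = 987 μL.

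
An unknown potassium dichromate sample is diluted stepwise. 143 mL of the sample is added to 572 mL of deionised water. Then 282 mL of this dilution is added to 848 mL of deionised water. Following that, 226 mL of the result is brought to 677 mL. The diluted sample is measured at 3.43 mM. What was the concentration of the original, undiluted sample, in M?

0.206 M

Overall dilution factor = 5 × 4.007 × 2.996 = 60.0.
Original = 3.43 mM × 60.0 = 206 mM = 0.206 M.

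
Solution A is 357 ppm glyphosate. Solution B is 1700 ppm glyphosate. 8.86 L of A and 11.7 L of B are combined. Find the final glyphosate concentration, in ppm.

1120 ppm

C_mix = (C_A·V_A + C_B·V_B)/(V_A + V_B) = (357×8.86 + 1700×11.7) / 20.56 = 1121 ppm.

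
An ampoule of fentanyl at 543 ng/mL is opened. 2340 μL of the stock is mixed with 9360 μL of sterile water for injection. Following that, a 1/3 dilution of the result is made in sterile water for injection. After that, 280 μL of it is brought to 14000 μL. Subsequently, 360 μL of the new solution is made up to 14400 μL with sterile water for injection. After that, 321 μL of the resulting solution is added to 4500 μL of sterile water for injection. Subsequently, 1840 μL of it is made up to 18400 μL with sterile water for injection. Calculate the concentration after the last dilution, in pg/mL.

Overall dilution factor = 5 × 3 × 50 × 40 × 15.02 × 10 = 4.51 × 10⁶.
543 ng/mL / 4.51 × 10⁶ = 1.21 × 10⁻⁴ ng/mL = 0.121 pg/mL.

0.121 pg/mL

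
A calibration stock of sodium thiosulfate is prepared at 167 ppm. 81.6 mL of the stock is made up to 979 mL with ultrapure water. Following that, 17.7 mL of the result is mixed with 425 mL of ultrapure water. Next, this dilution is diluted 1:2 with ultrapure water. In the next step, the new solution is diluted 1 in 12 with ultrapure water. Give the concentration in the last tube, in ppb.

23.2 ppb

Overall dilution factor = 12.00 × 25.01 × 2 × 12 = 7202.
167 ppm / 7202 = 0.0232 ppm = 23.2 ppb.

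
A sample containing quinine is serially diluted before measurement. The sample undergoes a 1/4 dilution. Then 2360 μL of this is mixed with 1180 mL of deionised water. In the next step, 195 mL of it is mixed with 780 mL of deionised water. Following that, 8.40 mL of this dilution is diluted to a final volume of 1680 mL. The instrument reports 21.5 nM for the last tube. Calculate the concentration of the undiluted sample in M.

Overall dilution factor = 4 × 501 × 5 × 200 = 2.00 × 10⁶.
Original = 21.5 nM × 2.00 × 10⁶ = 4.31 × 10⁷ nM = 0.0431 M.

0.0431 M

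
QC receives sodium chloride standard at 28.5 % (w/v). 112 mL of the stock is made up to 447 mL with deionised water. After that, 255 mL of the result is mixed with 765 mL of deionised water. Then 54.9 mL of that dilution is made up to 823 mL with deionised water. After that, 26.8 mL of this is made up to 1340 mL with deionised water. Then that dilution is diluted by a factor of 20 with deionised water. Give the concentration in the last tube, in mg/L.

1.19 mg/L

Overall dilution factor = 3.991 × 4 × 14.99 × 50 × 20 = 2.39 × 10⁵.
28.5 % (w/v) / 2.39 × 10⁵ = 1.19 × 10⁻⁴ % (w/v) = 1.19 mg/L.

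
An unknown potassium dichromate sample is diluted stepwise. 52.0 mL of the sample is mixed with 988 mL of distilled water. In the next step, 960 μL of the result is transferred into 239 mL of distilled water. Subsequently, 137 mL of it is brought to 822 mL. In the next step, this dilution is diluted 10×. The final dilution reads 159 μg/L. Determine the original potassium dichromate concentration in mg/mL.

Overall dilution factor = 20 × 250.0 × 6 × 10 = 3.00 × 10⁵.
Original = 159 μg/L × 3.00 × 10⁵ = 4.77 × 10⁷ μg/L = 47.7 mg/mL.

47.7 mg/mL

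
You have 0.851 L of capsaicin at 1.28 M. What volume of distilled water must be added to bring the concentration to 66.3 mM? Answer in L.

15.6 L

66.3 mM = 0.0663 M.
V₂ = C₁V₁/C₂ = 1.28 × 0.851 / 0.0663 = 16.4 L.
Diluent to add = V₂ − V₁ = 16.4 − 0.851 = 15.6 L.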